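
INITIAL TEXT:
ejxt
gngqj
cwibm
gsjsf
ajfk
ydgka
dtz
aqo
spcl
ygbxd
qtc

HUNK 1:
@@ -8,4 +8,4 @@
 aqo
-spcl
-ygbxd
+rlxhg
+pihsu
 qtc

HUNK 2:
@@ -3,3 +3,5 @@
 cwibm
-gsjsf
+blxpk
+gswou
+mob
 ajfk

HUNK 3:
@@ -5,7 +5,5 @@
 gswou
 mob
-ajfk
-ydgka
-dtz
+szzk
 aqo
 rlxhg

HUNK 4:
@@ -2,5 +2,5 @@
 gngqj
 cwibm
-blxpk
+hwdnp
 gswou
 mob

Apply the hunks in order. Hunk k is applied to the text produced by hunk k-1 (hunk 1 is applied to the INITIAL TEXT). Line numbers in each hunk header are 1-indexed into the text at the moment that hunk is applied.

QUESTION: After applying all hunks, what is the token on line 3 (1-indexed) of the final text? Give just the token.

Hunk 1: at line 8 remove [spcl,ygbxd] add [rlxhg,pihsu] -> 11 lines: ejxt gngqj cwibm gsjsf ajfk ydgka dtz aqo rlxhg pihsu qtc
Hunk 2: at line 3 remove [gsjsf] add [blxpk,gswou,mob] -> 13 lines: ejxt gngqj cwibm blxpk gswou mob ajfk ydgka dtz aqo rlxhg pihsu qtc
Hunk 3: at line 5 remove [ajfk,ydgka,dtz] add [szzk] -> 11 lines: ejxt gngqj cwibm blxpk gswou mob szzk aqo rlxhg pihsu qtc
Hunk 4: at line 2 remove [blxpk] add [hwdnp] -> 11 lines: ejxt gngqj cwibm hwdnp gswou mob szzk aqo rlxhg pihsu qtc
Final line 3: cwibm

Answer: cwibm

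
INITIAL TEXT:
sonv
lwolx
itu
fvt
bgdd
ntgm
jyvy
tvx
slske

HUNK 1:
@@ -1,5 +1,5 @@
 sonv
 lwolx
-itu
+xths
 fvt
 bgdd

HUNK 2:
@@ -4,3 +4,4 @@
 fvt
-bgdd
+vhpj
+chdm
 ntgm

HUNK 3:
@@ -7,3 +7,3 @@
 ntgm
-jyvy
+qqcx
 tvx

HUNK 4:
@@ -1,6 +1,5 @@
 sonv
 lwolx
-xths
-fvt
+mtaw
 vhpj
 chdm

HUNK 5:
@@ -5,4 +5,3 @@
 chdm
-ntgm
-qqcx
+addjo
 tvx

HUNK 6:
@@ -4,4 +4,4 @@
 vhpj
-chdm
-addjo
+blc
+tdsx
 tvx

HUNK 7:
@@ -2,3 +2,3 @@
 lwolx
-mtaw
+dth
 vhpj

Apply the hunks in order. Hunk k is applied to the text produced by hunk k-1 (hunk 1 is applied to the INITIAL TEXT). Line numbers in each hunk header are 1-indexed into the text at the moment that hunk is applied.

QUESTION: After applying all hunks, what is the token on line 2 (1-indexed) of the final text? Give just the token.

Answer: lwolx

Derivation:
Hunk 1: at line 1 remove [itu] add [xths] -> 9 lines: sonv lwolx xths fvt bgdd ntgm jyvy tvx slske
Hunk 2: at line 4 remove [bgdd] add [vhpj,chdm] -> 10 lines: sonv lwolx xths fvt vhpj chdm ntgm jyvy tvx slske
Hunk 3: at line 7 remove [jyvy] add [qqcx] -> 10 lines: sonv lwolx xths fvt vhpj chdm ntgm qqcx tvx slske
Hunk 4: at line 1 remove [xths,fvt] add [mtaw] -> 9 lines: sonv lwolx mtaw vhpj chdm ntgm qqcx tvx slske
Hunk 5: at line 5 remove [ntgm,qqcx] add [addjo] -> 8 lines: sonv lwolx mtaw vhpj chdm addjo tvx slske
Hunk 6: at line 4 remove [chdm,addjo] add [blc,tdsx] -> 8 lines: sonv lwolx mtaw vhpj blc tdsx tvx slske
Hunk 7: at line 2 remove [mtaw] add [dth] -> 8 lines: sonv lwolx dth vhpj blc tdsx tvx slske
Final line 2: lwolx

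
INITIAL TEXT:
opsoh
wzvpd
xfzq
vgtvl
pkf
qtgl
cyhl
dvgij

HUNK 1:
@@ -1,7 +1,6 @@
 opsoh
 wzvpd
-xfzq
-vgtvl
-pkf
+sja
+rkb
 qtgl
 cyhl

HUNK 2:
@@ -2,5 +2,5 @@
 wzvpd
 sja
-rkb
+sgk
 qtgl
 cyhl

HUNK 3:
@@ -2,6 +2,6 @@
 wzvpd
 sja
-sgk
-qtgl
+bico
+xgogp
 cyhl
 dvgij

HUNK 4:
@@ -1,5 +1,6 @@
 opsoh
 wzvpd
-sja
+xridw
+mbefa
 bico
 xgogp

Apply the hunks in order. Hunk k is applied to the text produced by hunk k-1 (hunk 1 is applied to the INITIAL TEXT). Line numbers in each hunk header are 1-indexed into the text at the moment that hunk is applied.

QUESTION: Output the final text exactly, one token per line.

Answer: opsoh
wzvpd
xridw
mbefa
bico
xgogp
cyhl
dvgij

Derivation:
Hunk 1: at line 1 remove [xfzq,vgtvl,pkf] add [sja,rkb] -> 7 lines: opsoh wzvpd sja rkb qtgl cyhl dvgij
Hunk 2: at line 2 remove [rkb] add [sgk] -> 7 lines: opsoh wzvpd sja sgk qtgl cyhl dvgij
Hunk 3: at line 2 remove [sgk,qtgl] add [bico,xgogp] -> 7 lines: opsoh wzvpd sja bico xgogp cyhl dvgij
Hunk 4: at line 1 remove [sja] add [xridw,mbefa] -> 8 lines: opsoh wzvpd xridw mbefa bico xgogp cyhl dvgij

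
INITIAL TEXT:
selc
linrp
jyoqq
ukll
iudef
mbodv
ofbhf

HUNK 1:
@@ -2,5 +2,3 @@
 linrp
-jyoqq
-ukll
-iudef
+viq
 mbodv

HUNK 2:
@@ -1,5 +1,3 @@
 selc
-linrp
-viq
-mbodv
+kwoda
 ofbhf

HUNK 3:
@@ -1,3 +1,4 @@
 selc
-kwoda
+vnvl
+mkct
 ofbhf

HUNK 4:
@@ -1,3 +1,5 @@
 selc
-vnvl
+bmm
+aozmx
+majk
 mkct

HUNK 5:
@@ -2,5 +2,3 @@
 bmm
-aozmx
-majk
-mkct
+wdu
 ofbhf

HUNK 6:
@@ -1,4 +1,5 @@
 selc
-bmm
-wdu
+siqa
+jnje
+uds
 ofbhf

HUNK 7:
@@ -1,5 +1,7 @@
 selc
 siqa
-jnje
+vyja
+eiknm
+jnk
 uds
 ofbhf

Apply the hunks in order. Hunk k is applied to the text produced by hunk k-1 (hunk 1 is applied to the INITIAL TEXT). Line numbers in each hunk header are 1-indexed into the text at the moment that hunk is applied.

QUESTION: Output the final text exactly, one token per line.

Answer: selc
siqa
vyja
eiknm
jnk
uds
ofbhf

Derivation:
Hunk 1: at line 2 remove [jyoqq,ukll,iudef] add [viq] -> 5 lines: selc linrp viq mbodv ofbhf
Hunk 2: at line 1 remove [linrp,viq,mbodv] add [kwoda] -> 3 lines: selc kwoda ofbhf
Hunk 3: at line 1 remove [kwoda] add [vnvl,mkct] -> 4 lines: selc vnvl mkct ofbhf
Hunk 4: at line 1 remove [vnvl] add [bmm,aozmx,majk] -> 6 lines: selc bmm aozmx majk mkct ofbhf
Hunk 5: at line 2 remove [aozmx,majk,mkct] add [wdu] -> 4 lines: selc bmm wdu ofbhf
Hunk 6: at line 1 remove [bmm,wdu] add [siqa,jnje,uds] -> 5 lines: selc siqa jnje uds ofbhf
Hunk 7: at line 1 remove [jnje] add [vyja,eiknm,jnk] -> 7 lines: selc siqa vyja eiknm jnk uds ofbhf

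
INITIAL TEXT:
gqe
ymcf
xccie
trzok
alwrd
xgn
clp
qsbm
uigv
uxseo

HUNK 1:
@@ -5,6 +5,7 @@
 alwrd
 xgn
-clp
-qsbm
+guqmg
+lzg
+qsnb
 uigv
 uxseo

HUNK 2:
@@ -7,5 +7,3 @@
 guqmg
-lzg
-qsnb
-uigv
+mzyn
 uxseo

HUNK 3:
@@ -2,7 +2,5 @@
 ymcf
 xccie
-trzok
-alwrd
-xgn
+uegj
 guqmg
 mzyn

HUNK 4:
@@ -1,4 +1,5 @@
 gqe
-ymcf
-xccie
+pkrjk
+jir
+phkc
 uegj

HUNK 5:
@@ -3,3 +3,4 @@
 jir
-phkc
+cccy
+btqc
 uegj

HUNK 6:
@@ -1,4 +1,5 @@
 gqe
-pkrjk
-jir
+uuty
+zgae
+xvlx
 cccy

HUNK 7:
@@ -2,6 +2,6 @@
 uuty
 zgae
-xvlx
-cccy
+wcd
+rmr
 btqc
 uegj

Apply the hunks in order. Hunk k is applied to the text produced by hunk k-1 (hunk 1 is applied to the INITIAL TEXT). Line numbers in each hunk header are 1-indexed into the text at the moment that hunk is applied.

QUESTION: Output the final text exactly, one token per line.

Hunk 1: at line 5 remove [clp,qsbm] add [guqmg,lzg,qsnb] -> 11 lines: gqe ymcf xccie trzok alwrd xgn guqmg lzg qsnb uigv uxseo
Hunk 2: at line 7 remove [lzg,qsnb,uigv] add [mzyn] -> 9 lines: gqe ymcf xccie trzok alwrd xgn guqmg mzyn uxseo
Hunk 3: at line 2 remove [trzok,alwrd,xgn] add [uegj] -> 7 lines: gqe ymcf xccie uegj guqmg mzyn uxseo
Hunk 4: at line 1 remove [ymcf,xccie] add [pkrjk,jir,phkc] -> 8 lines: gqe pkrjk jir phkc uegj guqmg mzyn uxseo
Hunk 5: at line 3 remove [phkc] add [cccy,btqc] -> 9 lines: gqe pkrjk jir cccy btqc uegj guqmg mzyn uxseo
Hunk 6: at line 1 remove [pkrjk,jir] add [uuty,zgae,xvlx] -> 10 lines: gqe uuty zgae xvlx cccy btqc uegj guqmg mzyn uxseo
Hunk 7: at line 2 remove [xvlx,cccy] add [wcd,rmr] -> 10 lines: gqe uuty zgae wcd rmr btqc uegj guqmg mzyn uxseo

Answer: gqe
uuty
zgae
wcd
rmr
btqc
uegj
guqmg
mzyn
uxseo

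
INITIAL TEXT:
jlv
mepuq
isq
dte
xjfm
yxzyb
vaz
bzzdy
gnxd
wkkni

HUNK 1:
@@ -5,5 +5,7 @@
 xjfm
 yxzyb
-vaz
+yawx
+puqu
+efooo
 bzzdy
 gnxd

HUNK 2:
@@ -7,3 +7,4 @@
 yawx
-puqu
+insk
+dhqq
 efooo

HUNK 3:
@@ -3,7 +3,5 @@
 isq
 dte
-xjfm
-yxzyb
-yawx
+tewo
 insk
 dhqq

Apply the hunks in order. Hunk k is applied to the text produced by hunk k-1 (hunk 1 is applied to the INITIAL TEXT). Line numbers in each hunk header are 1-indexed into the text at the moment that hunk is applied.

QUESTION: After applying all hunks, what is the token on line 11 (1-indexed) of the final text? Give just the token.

Hunk 1: at line 5 remove [vaz] add [yawx,puqu,efooo] -> 12 lines: jlv mepuq isq dte xjfm yxzyb yawx puqu efooo bzzdy gnxd wkkni
Hunk 2: at line 7 remove [puqu] add [insk,dhqq] -> 13 lines: jlv mepuq isq dte xjfm yxzyb yawx insk dhqq efooo bzzdy gnxd wkkni
Hunk 3: at line 3 remove [xjfm,yxzyb,yawx] add [tewo] -> 11 lines: jlv mepuq isq dte tewo insk dhqq efooo bzzdy gnxd wkkni
Final line 11: wkkni

Answer: wkkni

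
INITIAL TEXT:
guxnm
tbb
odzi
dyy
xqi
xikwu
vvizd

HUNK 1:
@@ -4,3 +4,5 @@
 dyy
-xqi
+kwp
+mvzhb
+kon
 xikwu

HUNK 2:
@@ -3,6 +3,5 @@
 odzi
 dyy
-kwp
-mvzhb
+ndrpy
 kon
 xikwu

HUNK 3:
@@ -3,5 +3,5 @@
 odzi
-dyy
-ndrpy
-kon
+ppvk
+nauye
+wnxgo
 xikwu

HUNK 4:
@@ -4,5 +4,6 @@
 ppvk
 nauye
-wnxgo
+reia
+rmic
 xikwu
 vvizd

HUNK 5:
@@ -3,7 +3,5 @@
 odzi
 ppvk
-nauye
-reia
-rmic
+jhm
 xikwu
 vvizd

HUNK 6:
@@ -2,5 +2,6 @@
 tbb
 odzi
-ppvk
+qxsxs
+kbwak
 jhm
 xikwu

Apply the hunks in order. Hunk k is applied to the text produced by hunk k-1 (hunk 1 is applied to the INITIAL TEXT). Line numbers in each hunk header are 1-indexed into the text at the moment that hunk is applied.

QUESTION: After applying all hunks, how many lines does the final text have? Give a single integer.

Hunk 1: at line 4 remove [xqi] add [kwp,mvzhb,kon] -> 9 lines: guxnm tbb odzi dyy kwp mvzhb kon xikwu vvizd
Hunk 2: at line 3 remove [kwp,mvzhb] add [ndrpy] -> 8 lines: guxnm tbb odzi dyy ndrpy kon xikwu vvizd
Hunk 3: at line 3 remove [dyy,ndrpy,kon] add [ppvk,nauye,wnxgo] -> 8 lines: guxnm tbb odzi ppvk nauye wnxgo xikwu vvizd
Hunk 4: at line 4 remove [wnxgo] add [reia,rmic] -> 9 lines: guxnm tbb odzi ppvk nauye reia rmic xikwu vvizd
Hunk 5: at line 3 remove [nauye,reia,rmic] add [jhm] -> 7 lines: guxnm tbb odzi ppvk jhm xikwu vvizd
Hunk 6: at line 2 remove [ppvk] add [qxsxs,kbwak] -> 8 lines: guxnm tbb odzi qxsxs kbwak jhm xikwu vvizd
Final line count: 8

Answer: 8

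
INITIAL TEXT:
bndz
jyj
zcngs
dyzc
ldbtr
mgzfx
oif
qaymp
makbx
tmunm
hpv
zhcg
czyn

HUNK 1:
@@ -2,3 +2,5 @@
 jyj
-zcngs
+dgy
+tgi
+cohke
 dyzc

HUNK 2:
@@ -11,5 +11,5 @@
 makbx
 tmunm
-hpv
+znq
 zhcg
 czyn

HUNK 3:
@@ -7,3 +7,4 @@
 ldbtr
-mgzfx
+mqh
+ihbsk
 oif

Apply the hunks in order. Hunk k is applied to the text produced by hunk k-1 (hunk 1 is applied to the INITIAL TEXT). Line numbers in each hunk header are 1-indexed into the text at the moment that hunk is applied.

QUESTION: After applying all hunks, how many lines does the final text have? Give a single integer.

Hunk 1: at line 2 remove [zcngs] add [dgy,tgi,cohke] -> 15 lines: bndz jyj dgy tgi cohke dyzc ldbtr mgzfx oif qaymp makbx tmunm hpv zhcg czyn
Hunk 2: at line 11 remove [hpv] add [znq] -> 15 lines: bndz jyj dgy tgi cohke dyzc ldbtr mgzfx oif qaymp makbx tmunm znq zhcg czyn
Hunk 3: at line 7 remove [mgzfx] add [mqh,ihbsk] -> 16 lines: bndz jyj dgy tgi cohke dyzc ldbtr mqh ihbsk oif qaymp makbx tmunm znq zhcg czyn
Final line count: 16

Answer: 16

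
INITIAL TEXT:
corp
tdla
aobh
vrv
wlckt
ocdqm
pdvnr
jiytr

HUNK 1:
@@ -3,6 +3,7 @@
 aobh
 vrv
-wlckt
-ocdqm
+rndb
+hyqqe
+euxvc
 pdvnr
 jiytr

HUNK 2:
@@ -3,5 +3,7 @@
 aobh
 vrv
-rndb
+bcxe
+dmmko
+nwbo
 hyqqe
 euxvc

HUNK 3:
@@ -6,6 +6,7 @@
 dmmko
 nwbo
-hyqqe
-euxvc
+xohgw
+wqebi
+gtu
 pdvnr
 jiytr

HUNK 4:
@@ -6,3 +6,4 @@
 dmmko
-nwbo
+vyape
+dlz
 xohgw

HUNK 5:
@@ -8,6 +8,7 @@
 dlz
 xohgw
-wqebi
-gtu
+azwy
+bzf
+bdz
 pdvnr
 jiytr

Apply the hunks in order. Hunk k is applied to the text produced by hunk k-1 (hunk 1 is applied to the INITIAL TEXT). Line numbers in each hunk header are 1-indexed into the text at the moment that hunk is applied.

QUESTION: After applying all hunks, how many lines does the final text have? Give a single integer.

Answer: 14

Derivation:
Hunk 1: at line 3 remove [wlckt,ocdqm] add [rndb,hyqqe,euxvc] -> 9 lines: corp tdla aobh vrv rndb hyqqe euxvc pdvnr jiytr
Hunk 2: at line 3 remove [rndb] add [bcxe,dmmko,nwbo] -> 11 lines: corp tdla aobh vrv bcxe dmmko nwbo hyqqe euxvc pdvnr jiytr
Hunk 3: at line 6 remove [hyqqe,euxvc] add [xohgw,wqebi,gtu] -> 12 lines: corp tdla aobh vrv bcxe dmmko nwbo xohgw wqebi gtu pdvnr jiytr
Hunk 4: at line 6 remove [nwbo] add [vyape,dlz] -> 13 lines: corp tdla aobh vrv bcxe dmmko vyape dlz xohgw wqebi gtu pdvnr jiytr
Hunk 5: at line 8 remove [wqebi,gtu] add [azwy,bzf,bdz] -> 14 lines: corp tdla aobh vrv bcxe dmmko vyape dlz xohgw azwy bzf bdz pdvnr jiytr
Final line count: 14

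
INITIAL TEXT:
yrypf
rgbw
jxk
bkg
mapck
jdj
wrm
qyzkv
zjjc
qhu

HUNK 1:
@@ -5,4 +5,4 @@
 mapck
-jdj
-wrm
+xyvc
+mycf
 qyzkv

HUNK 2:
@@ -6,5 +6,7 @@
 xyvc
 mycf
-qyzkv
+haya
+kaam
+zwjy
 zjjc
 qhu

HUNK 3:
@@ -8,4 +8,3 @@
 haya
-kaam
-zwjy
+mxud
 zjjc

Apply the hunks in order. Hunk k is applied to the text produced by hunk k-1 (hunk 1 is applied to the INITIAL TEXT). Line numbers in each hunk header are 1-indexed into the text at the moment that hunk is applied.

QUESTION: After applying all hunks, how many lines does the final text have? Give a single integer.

Hunk 1: at line 5 remove [jdj,wrm] add [xyvc,mycf] -> 10 lines: yrypf rgbw jxk bkg mapck xyvc mycf qyzkv zjjc qhu
Hunk 2: at line 6 remove [qyzkv] add [haya,kaam,zwjy] -> 12 lines: yrypf rgbw jxk bkg mapck xyvc mycf haya kaam zwjy zjjc qhu
Hunk 3: at line 8 remove [kaam,zwjy] add [mxud] -> 11 lines: yrypf rgbw jxk bkg mapck xyvc mycf haya mxud zjjc qhu
Final line count: 11

Answer: 11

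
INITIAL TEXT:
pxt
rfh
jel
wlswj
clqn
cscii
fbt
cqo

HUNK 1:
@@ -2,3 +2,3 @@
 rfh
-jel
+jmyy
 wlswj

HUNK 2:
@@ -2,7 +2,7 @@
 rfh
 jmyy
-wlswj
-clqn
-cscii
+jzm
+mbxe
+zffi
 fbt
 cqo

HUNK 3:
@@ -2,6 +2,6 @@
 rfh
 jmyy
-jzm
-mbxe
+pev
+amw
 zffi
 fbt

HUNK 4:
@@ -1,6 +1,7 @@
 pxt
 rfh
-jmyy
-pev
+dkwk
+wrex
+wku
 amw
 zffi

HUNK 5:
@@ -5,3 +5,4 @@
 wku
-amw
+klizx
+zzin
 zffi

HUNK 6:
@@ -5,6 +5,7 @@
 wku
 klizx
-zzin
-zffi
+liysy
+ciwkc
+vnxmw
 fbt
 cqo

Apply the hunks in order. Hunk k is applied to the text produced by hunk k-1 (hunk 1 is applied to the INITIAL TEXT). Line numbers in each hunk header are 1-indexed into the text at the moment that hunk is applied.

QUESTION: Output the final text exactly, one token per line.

Answer: pxt
rfh
dkwk
wrex
wku
klizx
liysy
ciwkc
vnxmw
fbt
cqo

Derivation:
Hunk 1: at line 2 remove [jel] add [jmyy] -> 8 lines: pxt rfh jmyy wlswj clqn cscii fbt cqo
Hunk 2: at line 2 remove [wlswj,clqn,cscii] add [jzm,mbxe,zffi] -> 8 lines: pxt rfh jmyy jzm mbxe zffi fbt cqo
Hunk 3: at line 2 remove [jzm,mbxe] add [pev,amw] -> 8 lines: pxt rfh jmyy pev amw zffi fbt cqo
Hunk 4: at line 1 remove [jmyy,pev] add [dkwk,wrex,wku] -> 9 lines: pxt rfh dkwk wrex wku amw zffi fbt cqo
Hunk 5: at line 5 remove [amw] add [klizx,zzin] -> 10 lines: pxt rfh dkwk wrex wku klizx zzin zffi fbt cqo
Hunk 6: at line 5 remove [zzin,zffi] add [liysy,ciwkc,vnxmw] -> 11 lines: pxt rfh dkwk wrex wku klizx liysy ciwkc vnxmw fbt cqo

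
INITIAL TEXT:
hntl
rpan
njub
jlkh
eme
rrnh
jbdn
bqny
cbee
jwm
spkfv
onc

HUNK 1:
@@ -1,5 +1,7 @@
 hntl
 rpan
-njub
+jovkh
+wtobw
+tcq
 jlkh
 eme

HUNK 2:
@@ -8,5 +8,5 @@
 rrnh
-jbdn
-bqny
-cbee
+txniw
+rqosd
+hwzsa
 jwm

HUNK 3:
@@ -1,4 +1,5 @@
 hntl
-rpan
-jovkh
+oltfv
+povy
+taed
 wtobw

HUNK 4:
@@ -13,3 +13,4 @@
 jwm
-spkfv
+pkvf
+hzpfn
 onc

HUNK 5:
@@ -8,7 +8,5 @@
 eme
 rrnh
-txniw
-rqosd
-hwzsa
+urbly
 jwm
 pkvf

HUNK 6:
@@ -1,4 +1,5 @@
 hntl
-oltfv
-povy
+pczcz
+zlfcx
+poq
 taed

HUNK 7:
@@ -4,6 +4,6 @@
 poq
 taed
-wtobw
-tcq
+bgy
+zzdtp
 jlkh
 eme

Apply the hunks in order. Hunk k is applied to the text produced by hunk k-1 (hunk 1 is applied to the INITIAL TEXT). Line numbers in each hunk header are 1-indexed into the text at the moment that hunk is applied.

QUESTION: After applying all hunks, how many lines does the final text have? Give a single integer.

Hunk 1: at line 1 remove [njub] add [jovkh,wtobw,tcq] -> 14 lines: hntl rpan jovkh wtobw tcq jlkh eme rrnh jbdn bqny cbee jwm spkfv onc
Hunk 2: at line 8 remove [jbdn,bqny,cbee] add [txniw,rqosd,hwzsa] -> 14 lines: hntl rpan jovkh wtobw tcq jlkh eme rrnh txniw rqosd hwzsa jwm spkfv onc
Hunk 3: at line 1 remove [rpan,jovkh] add [oltfv,povy,taed] -> 15 lines: hntl oltfv povy taed wtobw tcq jlkh eme rrnh txniw rqosd hwzsa jwm spkfv onc
Hunk 4: at line 13 remove [spkfv] add [pkvf,hzpfn] -> 16 lines: hntl oltfv povy taed wtobw tcq jlkh eme rrnh txniw rqosd hwzsa jwm pkvf hzpfn onc
Hunk 5: at line 8 remove [txniw,rqosd,hwzsa] add [urbly] -> 14 lines: hntl oltfv povy taed wtobw tcq jlkh eme rrnh urbly jwm pkvf hzpfn onc
Hunk 6: at line 1 remove [oltfv,povy] add [pczcz,zlfcx,poq] -> 15 lines: hntl pczcz zlfcx poq taed wtobw tcq jlkh eme rrnh urbly jwm pkvf hzpfn onc
Hunk 7: at line 4 remove [wtobw,tcq] add [bgy,zzdtp] -> 15 lines: hntl pczcz zlfcx poq taed bgy zzdtp jlkh eme rrnh urbly jwm pkvf hzpfn onc
Final line count: 15

Answer: 15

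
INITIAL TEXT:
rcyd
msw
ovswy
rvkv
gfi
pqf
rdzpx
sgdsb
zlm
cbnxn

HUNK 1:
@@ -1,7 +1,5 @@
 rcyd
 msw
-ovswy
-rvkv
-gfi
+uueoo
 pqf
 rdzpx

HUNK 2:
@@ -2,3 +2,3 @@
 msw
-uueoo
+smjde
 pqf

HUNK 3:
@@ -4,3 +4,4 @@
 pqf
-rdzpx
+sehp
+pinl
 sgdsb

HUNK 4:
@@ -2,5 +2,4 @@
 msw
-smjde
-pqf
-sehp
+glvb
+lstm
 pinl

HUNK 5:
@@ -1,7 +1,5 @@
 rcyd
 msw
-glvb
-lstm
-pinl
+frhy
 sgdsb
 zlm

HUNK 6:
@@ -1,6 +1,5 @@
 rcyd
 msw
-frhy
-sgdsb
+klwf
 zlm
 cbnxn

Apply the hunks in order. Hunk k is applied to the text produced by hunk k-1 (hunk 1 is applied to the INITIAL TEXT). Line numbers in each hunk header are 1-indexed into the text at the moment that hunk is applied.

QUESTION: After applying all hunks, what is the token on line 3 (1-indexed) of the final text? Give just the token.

Hunk 1: at line 1 remove [ovswy,rvkv,gfi] add [uueoo] -> 8 lines: rcyd msw uueoo pqf rdzpx sgdsb zlm cbnxn
Hunk 2: at line 2 remove [uueoo] add [smjde] -> 8 lines: rcyd msw smjde pqf rdzpx sgdsb zlm cbnxn
Hunk 3: at line 4 remove [rdzpx] add [sehp,pinl] -> 9 lines: rcyd msw smjde pqf sehp pinl sgdsb zlm cbnxn
Hunk 4: at line 2 remove [smjde,pqf,sehp] add [glvb,lstm] -> 8 lines: rcyd msw glvb lstm pinl sgdsb zlm cbnxn
Hunk 5: at line 1 remove [glvb,lstm,pinl] add [frhy] -> 6 lines: rcyd msw frhy sgdsb zlm cbnxn
Hunk 6: at line 1 remove [frhy,sgdsb] add [klwf] -> 5 lines: rcyd msw klwf zlm cbnxn
Final line 3: klwf

Answer: klwf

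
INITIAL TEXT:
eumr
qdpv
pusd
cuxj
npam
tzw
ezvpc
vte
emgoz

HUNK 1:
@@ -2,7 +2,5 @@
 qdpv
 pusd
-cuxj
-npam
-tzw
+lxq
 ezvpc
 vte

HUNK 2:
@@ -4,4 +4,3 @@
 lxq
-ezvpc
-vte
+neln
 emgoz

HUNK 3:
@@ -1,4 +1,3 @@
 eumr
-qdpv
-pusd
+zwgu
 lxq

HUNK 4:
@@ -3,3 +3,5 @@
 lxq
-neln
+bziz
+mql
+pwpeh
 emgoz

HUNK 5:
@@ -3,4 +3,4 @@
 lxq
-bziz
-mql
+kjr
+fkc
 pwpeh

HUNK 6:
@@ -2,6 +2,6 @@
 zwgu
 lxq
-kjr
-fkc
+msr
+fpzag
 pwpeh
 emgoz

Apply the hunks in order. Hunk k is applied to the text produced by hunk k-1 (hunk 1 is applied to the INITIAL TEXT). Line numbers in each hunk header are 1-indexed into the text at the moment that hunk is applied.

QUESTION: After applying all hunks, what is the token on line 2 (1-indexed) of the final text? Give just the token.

Answer: zwgu

Derivation:
Hunk 1: at line 2 remove [cuxj,npam,tzw] add [lxq] -> 7 lines: eumr qdpv pusd lxq ezvpc vte emgoz
Hunk 2: at line 4 remove [ezvpc,vte] add [neln] -> 6 lines: eumr qdpv pusd lxq neln emgoz
Hunk 3: at line 1 remove [qdpv,pusd] add [zwgu] -> 5 lines: eumr zwgu lxq neln emgoz
Hunk 4: at line 3 remove [neln] add [bziz,mql,pwpeh] -> 7 lines: eumr zwgu lxq bziz mql pwpeh emgoz
Hunk 5: at line 3 remove [bziz,mql] add [kjr,fkc] -> 7 lines: eumr zwgu lxq kjr fkc pwpeh emgoz
Hunk 6: at line 2 remove [kjr,fkc] add [msr,fpzag] -> 7 lines: eumr zwgu lxq msr fpzag pwpeh emgoz
Final line 2: zwgu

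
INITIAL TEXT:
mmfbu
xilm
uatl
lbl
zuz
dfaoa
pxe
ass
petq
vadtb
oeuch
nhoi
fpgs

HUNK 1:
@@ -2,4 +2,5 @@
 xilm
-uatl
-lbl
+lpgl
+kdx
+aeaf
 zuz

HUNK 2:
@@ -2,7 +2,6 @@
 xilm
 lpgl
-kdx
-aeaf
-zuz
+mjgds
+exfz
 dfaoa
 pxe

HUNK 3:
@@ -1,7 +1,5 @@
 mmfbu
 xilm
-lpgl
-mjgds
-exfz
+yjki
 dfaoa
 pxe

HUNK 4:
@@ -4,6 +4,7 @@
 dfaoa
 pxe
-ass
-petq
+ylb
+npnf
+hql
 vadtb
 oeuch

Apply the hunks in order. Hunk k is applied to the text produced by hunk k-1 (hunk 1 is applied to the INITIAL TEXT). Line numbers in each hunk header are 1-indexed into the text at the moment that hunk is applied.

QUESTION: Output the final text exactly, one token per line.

Answer: mmfbu
xilm
yjki
dfaoa
pxe
ylb
npnf
hql
vadtb
oeuch
nhoi
fpgs

Derivation:
Hunk 1: at line 2 remove [uatl,lbl] add [lpgl,kdx,aeaf] -> 14 lines: mmfbu xilm lpgl kdx aeaf zuz dfaoa pxe ass petq vadtb oeuch nhoi fpgs
Hunk 2: at line 2 remove [kdx,aeaf,zuz] add [mjgds,exfz] -> 13 lines: mmfbu xilm lpgl mjgds exfz dfaoa pxe ass petq vadtb oeuch nhoi fpgs
Hunk 3: at line 1 remove [lpgl,mjgds,exfz] add [yjki] -> 11 lines: mmfbu xilm yjki dfaoa pxe ass petq vadtb oeuch nhoi fpgs
Hunk 4: at line 4 remove [ass,petq] add [ylb,npnf,hql] -> 12 lines: mmfbu xilm yjki dfaoa pxe ylb npnf hql vadtb oeuch nhoi fpgs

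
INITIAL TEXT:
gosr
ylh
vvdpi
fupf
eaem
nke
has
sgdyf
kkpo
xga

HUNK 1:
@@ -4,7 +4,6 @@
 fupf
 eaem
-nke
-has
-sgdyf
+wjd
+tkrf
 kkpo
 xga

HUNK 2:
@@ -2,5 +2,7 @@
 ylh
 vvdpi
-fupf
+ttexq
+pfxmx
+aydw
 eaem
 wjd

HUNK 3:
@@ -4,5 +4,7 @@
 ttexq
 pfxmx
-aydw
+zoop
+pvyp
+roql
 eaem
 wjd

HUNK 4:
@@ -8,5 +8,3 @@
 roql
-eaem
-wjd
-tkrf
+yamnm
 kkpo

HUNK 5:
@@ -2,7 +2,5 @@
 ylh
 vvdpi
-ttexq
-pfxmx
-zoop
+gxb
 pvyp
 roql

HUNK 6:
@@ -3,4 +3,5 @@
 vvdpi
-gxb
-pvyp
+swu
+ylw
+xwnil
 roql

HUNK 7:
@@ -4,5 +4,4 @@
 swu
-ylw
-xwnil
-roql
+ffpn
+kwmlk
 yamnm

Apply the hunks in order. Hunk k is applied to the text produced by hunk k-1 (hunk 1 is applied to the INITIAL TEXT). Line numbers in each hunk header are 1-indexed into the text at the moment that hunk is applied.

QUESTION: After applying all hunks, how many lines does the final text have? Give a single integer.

Hunk 1: at line 4 remove [nke,has,sgdyf] add [wjd,tkrf] -> 9 lines: gosr ylh vvdpi fupf eaem wjd tkrf kkpo xga
Hunk 2: at line 2 remove [fupf] add [ttexq,pfxmx,aydw] -> 11 lines: gosr ylh vvdpi ttexq pfxmx aydw eaem wjd tkrf kkpo xga
Hunk 3: at line 4 remove [aydw] add [zoop,pvyp,roql] -> 13 lines: gosr ylh vvdpi ttexq pfxmx zoop pvyp roql eaem wjd tkrf kkpo xga
Hunk 4: at line 8 remove [eaem,wjd,tkrf] add [yamnm] -> 11 lines: gosr ylh vvdpi ttexq pfxmx zoop pvyp roql yamnm kkpo xga
Hunk 5: at line 2 remove [ttexq,pfxmx,zoop] add [gxb] -> 9 lines: gosr ylh vvdpi gxb pvyp roql yamnm kkpo xga
Hunk 6: at line 3 remove [gxb,pvyp] add [swu,ylw,xwnil] -> 10 lines: gosr ylh vvdpi swu ylw xwnil roql yamnm kkpo xga
Hunk 7: at line 4 remove [ylw,xwnil,roql] add [ffpn,kwmlk] -> 9 lines: gosr ylh vvdpi swu ffpn kwmlk yamnm kkpo xga
Final line count: 9

Answer: 9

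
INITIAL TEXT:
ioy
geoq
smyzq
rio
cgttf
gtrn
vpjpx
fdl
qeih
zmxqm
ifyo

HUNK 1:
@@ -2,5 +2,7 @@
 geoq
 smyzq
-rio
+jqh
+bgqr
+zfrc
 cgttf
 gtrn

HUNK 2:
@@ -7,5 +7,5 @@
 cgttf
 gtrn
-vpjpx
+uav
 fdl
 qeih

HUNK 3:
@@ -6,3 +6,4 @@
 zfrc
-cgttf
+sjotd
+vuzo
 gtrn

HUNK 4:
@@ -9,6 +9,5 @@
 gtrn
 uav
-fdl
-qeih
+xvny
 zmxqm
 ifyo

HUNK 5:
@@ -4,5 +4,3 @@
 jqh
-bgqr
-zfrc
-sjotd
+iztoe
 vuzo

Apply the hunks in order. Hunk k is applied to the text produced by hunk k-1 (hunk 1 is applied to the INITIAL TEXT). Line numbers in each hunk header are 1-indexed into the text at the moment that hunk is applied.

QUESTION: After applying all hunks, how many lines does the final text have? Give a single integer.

Answer: 11

Derivation:
Hunk 1: at line 2 remove [rio] add [jqh,bgqr,zfrc] -> 13 lines: ioy geoq smyzq jqh bgqr zfrc cgttf gtrn vpjpx fdl qeih zmxqm ifyo
Hunk 2: at line 7 remove [vpjpx] add [uav] -> 13 lines: ioy geoq smyzq jqh bgqr zfrc cgttf gtrn uav fdl qeih zmxqm ifyo
Hunk 3: at line 6 remove [cgttf] add [sjotd,vuzo] -> 14 lines: ioy geoq smyzq jqh bgqr zfrc sjotd vuzo gtrn uav fdl qeih zmxqm ifyo
Hunk 4: at line 9 remove [fdl,qeih] add [xvny] -> 13 lines: ioy geoq smyzq jqh bgqr zfrc sjotd vuzo gtrn uav xvny zmxqm ifyo
Hunk 5: at line 4 remove [bgqr,zfrc,sjotd] add [iztoe] -> 11 lines: ioy geoq smyzq jqh iztoe vuzo gtrn uav xvny zmxqm ifyo
Final line count: 11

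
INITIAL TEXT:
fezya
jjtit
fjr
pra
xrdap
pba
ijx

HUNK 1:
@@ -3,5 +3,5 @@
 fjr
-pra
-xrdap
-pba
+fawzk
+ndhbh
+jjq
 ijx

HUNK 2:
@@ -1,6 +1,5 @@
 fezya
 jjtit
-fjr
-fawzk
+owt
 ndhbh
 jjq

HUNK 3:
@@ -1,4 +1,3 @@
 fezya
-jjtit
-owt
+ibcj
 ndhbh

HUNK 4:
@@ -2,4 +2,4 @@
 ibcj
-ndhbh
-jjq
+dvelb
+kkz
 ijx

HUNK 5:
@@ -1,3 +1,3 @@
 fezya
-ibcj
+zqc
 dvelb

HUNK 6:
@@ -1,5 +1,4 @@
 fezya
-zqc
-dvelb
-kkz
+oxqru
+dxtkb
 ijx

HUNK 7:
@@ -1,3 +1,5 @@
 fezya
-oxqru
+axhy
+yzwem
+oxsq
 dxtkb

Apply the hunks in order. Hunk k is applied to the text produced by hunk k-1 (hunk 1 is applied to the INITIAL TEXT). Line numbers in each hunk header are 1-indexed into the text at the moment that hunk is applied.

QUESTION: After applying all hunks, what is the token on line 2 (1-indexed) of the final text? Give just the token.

Answer: axhy

Derivation:
Hunk 1: at line 3 remove [pra,xrdap,pba] add [fawzk,ndhbh,jjq] -> 7 lines: fezya jjtit fjr fawzk ndhbh jjq ijx
Hunk 2: at line 1 remove [fjr,fawzk] add [owt] -> 6 lines: fezya jjtit owt ndhbh jjq ijx
Hunk 3: at line 1 remove [jjtit,owt] add [ibcj] -> 5 lines: fezya ibcj ndhbh jjq ijx
Hunk 4: at line 2 remove [ndhbh,jjq] add [dvelb,kkz] -> 5 lines: fezya ibcj dvelb kkz ijx
Hunk 5: at line 1 remove [ibcj] add [zqc] -> 5 lines: fezya zqc dvelb kkz ijx
Hunk 6: at line 1 remove [zqc,dvelb,kkz] add [oxqru,dxtkb] -> 4 lines: fezya oxqru dxtkb ijx
Hunk 7: at line 1 remove [oxqru] add [axhy,yzwem,oxsq] -> 6 lines: fezya axhy yzwem oxsq dxtkb ijx
Final line 2: axhy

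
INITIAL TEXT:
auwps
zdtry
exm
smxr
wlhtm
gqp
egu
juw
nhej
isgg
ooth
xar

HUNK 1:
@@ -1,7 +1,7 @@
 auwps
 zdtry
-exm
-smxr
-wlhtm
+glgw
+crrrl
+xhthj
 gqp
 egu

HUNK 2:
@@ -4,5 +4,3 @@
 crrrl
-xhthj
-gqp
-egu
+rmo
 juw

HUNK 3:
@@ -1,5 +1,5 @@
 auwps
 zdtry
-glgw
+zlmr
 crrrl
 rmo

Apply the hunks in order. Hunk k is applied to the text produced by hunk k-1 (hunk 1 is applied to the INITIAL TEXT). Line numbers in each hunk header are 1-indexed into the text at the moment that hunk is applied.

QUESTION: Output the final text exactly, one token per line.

Answer: auwps
zdtry
zlmr
crrrl
rmo
juw
nhej
isgg
ooth
xar

Derivation:
Hunk 1: at line 1 remove [exm,smxr,wlhtm] add [glgw,crrrl,xhthj] -> 12 lines: auwps zdtry glgw crrrl xhthj gqp egu juw nhej isgg ooth xar
Hunk 2: at line 4 remove [xhthj,gqp,egu] add [rmo] -> 10 lines: auwps zdtry glgw crrrl rmo juw nhej isgg ooth xar
Hunk 3: at line 1 remove [glgw] add [zlmr] -> 10 lines: auwps zdtry zlmr crrrl rmo juw nhej isgg ooth xar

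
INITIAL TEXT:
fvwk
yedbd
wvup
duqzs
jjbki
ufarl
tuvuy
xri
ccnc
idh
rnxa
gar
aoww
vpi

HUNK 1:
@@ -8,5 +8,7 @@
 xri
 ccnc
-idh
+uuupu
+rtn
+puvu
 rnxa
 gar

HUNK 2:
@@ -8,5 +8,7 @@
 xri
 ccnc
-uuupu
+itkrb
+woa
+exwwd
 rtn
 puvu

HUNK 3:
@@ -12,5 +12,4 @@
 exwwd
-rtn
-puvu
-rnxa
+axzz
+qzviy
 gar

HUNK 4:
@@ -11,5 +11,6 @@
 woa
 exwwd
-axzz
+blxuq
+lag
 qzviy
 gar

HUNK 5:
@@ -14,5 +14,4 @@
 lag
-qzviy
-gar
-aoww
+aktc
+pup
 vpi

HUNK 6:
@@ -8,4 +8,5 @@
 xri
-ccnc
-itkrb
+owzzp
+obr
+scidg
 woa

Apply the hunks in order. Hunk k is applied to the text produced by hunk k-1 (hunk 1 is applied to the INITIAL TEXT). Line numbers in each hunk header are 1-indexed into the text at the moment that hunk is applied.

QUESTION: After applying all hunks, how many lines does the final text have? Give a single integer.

Hunk 1: at line 8 remove [idh] add [uuupu,rtn,puvu] -> 16 lines: fvwk yedbd wvup duqzs jjbki ufarl tuvuy xri ccnc uuupu rtn puvu rnxa gar aoww vpi
Hunk 2: at line 8 remove [uuupu] add [itkrb,woa,exwwd] -> 18 lines: fvwk yedbd wvup duqzs jjbki ufarl tuvuy xri ccnc itkrb woa exwwd rtn puvu rnxa gar aoww vpi
Hunk 3: at line 12 remove [rtn,puvu,rnxa] add [axzz,qzviy] -> 17 lines: fvwk yedbd wvup duqzs jjbki ufarl tuvuy xri ccnc itkrb woa exwwd axzz qzviy gar aoww vpi
Hunk 4: at line 11 remove [axzz] add [blxuq,lag] -> 18 lines: fvwk yedbd wvup duqzs jjbki ufarl tuvuy xri ccnc itkrb woa exwwd blxuq lag qzviy gar aoww vpi
Hunk 5: at line 14 remove [qzviy,gar,aoww] add [aktc,pup] -> 17 lines: fvwk yedbd wvup duqzs jjbki ufarl tuvuy xri ccnc itkrb woa exwwd blxuq lag aktc pup vpi
Hunk 6: at line 8 remove [ccnc,itkrb] add [owzzp,obr,scidg] -> 18 lines: fvwk yedbd wvup duqzs jjbki ufarl tuvuy xri owzzp obr scidg woa exwwd blxuq lag aktc pup vpi
Final line count: 18

Answer: 18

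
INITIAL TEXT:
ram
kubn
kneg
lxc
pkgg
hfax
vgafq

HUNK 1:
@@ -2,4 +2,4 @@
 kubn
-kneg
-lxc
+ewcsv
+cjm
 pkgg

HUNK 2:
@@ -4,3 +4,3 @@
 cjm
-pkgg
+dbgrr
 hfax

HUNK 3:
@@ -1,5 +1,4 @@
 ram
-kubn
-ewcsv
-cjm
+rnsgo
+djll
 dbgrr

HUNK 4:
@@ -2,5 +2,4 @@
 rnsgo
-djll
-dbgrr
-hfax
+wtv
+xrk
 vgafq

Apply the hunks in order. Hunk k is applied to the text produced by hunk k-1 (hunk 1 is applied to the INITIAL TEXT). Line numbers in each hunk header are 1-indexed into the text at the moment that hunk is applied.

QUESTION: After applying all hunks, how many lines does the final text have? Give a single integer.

Answer: 5

Derivation:
Hunk 1: at line 2 remove [kneg,lxc] add [ewcsv,cjm] -> 7 lines: ram kubn ewcsv cjm pkgg hfax vgafq
Hunk 2: at line 4 remove [pkgg] add [dbgrr] -> 7 lines: ram kubn ewcsv cjm dbgrr hfax vgafq
Hunk 3: at line 1 remove [kubn,ewcsv,cjm] add [rnsgo,djll] -> 6 lines: ram rnsgo djll dbgrr hfax vgafq
Hunk 4: at line 2 remove [djll,dbgrr,hfax] add [wtv,xrk] -> 5 lines: ram rnsgo wtv xrk vgafq
Final line count: 5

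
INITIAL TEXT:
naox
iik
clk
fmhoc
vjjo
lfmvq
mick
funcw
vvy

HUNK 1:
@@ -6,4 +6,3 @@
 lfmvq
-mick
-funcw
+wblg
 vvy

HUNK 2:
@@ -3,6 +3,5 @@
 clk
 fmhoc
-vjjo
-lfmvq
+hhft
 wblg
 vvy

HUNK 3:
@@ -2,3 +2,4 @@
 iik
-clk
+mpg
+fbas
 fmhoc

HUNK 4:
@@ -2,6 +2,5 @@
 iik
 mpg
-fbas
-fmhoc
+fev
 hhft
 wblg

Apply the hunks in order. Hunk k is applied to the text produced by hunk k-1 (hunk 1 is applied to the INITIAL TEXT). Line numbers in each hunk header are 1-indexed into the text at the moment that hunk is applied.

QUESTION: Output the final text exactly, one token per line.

Hunk 1: at line 6 remove [mick,funcw] add [wblg] -> 8 lines: naox iik clk fmhoc vjjo lfmvq wblg vvy
Hunk 2: at line 3 remove [vjjo,lfmvq] add [hhft] -> 7 lines: naox iik clk fmhoc hhft wblg vvy
Hunk 3: at line 2 remove [clk] add [mpg,fbas] -> 8 lines: naox iik mpg fbas fmhoc hhft wblg vvy
Hunk 4: at line 2 remove [fbas,fmhoc] add [fev] -> 7 lines: naox iik mpg fev hhft wblg vvy

Answer: naox
iik
mpg
fev
hhft
wblg
vvy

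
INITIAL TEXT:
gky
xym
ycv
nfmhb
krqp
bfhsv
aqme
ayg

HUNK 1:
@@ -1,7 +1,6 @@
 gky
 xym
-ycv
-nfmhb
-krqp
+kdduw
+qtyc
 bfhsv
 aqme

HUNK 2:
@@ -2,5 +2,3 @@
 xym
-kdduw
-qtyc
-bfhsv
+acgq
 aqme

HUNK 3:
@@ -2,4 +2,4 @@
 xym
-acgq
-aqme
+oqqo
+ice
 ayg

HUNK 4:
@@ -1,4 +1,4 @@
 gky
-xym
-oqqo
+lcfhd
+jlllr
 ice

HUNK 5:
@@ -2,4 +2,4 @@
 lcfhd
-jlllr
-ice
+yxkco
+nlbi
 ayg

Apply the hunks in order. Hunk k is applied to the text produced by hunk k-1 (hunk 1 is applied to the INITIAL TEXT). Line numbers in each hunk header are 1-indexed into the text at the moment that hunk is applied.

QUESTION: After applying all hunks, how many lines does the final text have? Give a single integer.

Hunk 1: at line 1 remove [ycv,nfmhb,krqp] add [kdduw,qtyc] -> 7 lines: gky xym kdduw qtyc bfhsv aqme ayg
Hunk 2: at line 2 remove [kdduw,qtyc,bfhsv] add [acgq] -> 5 lines: gky xym acgq aqme ayg
Hunk 3: at line 2 remove [acgq,aqme] add [oqqo,ice] -> 5 lines: gky xym oqqo ice ayg
Hunk 4: at line 1 remove [xym,oqqo] add [lcfhd,jlllr] -> 5 lines: gky lcfhd jlllr ice ayg
Hunk 5: at line 2 remove [jlllr,ice] add [yxkco,nlbi] -> 5 lines: gky lcfhd yxkco nlbi ayg
Final line count: 5

Answer: 5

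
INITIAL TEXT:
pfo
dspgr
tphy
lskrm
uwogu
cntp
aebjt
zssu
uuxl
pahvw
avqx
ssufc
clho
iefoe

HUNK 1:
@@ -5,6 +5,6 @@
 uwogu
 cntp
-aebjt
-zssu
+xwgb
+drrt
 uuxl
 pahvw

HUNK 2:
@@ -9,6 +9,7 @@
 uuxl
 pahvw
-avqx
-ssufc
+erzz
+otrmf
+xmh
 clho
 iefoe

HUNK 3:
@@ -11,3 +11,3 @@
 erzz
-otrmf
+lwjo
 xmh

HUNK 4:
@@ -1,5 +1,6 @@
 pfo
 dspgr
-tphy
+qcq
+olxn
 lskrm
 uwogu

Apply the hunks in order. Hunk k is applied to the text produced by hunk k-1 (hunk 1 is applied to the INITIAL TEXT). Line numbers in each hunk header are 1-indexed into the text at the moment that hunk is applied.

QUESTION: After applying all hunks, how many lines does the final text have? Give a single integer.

Answer: 16

Derivation:
Hunk 1: at line 5 remove [aebjt,zssu] add [xwgb,drrt] -> 14 lines: pfo dspgr tphy lskrm uwogu cntp xwgb drrt uuxl pahvw avqx ssufc clho iefoe
Hunk 2: at line 9 remove [avqx,ssufc] add [erzz,otrmf,xmh] -> 15 lines: pfo dspgr tphy lskrm uwogu cntp xwgb drrt uuxl pahvw erzz otrmf xmh clho iefoe
Hunk 3: at line 11 remove [otrmf] add [lwjo] -> 15 lines: pfo dspgr tphy lskrm uwogu cntp xwgb drrt uuxl pahvw erzz lwjo xmh clho iefoe
Hunk 4: at line 1 remove [tphy] add [qcq,olxn] -> 16 lines: pfo dspgr qcq olxn lskrm uwogu cntp xwgb drrt uuxl pahvw erzz lwjo xmh clho iefoe
Final line count: 16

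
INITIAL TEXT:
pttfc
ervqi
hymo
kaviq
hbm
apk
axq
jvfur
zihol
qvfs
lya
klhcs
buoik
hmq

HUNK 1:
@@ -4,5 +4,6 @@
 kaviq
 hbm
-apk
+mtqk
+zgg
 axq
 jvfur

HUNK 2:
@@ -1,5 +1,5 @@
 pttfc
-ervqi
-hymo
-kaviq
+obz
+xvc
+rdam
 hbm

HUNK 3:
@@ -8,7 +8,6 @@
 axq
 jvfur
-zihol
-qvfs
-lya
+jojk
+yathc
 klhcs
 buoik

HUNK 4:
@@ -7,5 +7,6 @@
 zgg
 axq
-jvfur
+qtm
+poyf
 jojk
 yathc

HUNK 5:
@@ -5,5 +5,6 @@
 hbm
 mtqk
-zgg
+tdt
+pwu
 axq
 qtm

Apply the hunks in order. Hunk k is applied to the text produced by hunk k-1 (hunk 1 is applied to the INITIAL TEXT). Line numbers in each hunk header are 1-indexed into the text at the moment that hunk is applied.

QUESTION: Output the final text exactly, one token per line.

Hunk 1: at line 4 remove [apk] add [mtqk,zgg] -> 15 lines: pttfc ervqi hymo kaviq hbm mtqk zgg axq jvfur zihol qvfs lya klhcs buoik hmq
Hunk 2: at line 1 remove [ervqi,hymo,kaviq] add [obz,xvc,rdam] -> 15 lines: pttfc obz xvc rdam hbm mtqk zgg axq jvfur zihol qvfs lya klhcs buoik hmq
Hunk 3: at line 8 remove [zihol,qvfs,lya] add [jojk,yathc] -> 14 lines: pttfc obz xvc rdam hbm mtqk zgg axq jvfur jojk yathc klhcs buoik hmq
Hunk 4: at line 7 remove [jvfur] add [qtm,poyf] -> 15 lines: pttfc obz xvc rdam hbm mtqk zgg axq qtm poyf jojk yathc klhcs buoik hmq
Hunk 5: at line 5 remove [zgg] add [tdt,pwu] -> 16 lines: pttfc obz xvc rdam hbm mtqk tdt pwu axq qtm poyf jojk yathc klhcs buoik hmq

Answer: pttfc
obz
xvc
rdam
hbm
mtqk
tdt
pwu
axq
qtm
poyf
jojk
yathc
klhcs
buoik
hmq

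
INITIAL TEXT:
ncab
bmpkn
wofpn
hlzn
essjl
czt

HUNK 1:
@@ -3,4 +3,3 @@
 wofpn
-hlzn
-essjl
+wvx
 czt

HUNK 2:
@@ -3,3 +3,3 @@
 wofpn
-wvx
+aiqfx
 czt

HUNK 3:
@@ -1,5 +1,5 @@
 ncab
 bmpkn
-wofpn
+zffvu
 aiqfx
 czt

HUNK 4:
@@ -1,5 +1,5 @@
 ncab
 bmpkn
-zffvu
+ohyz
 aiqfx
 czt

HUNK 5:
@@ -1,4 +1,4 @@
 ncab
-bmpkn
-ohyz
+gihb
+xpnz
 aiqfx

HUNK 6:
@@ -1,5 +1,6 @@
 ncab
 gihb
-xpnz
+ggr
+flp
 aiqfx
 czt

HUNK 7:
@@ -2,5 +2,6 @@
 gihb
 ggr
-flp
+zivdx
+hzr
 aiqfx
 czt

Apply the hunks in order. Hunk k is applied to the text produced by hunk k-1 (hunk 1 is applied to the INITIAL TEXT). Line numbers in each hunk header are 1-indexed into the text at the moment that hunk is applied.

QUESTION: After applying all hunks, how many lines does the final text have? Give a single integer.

Hunk 1: at line 3 remove [hlzn,essjl] add [wvx] -> 5 lines: ncab bmpkn wofpn wvx czt
Hunk 2: at line 3 remove [wvx] add [aiqfx] -> 5 lines: ncab bmpkn wofpn aiqfx czt
Hunk 3: at line 1 remove [wofpn] add [zffvu] -> 5 lines: ncab bmpkn zffvu aiqfx czt
Hunk 4: at line 1 remove [zffvu] add [ohyz] -> 5 lines: ncab bmpkn ohyz aiqfx czt
Hunk 5: at line 1 remove [bmpkn,ohyz] add [gihb,xpnz] -> 5 lines: ncab gihb xpnz aiqfx czt
Hunk 6: at line 1 remove [xpnz] add [ggr,flp] -> 6 lines: ncab gihb ggr flp aiqfx czt
Hunk 7: at line 2 remove [flp] add [zivdx,hzr] -> 7 lines: ncab gihb ggr zivdx hzr aiqfx czt
Final line count: 7

Answer: 7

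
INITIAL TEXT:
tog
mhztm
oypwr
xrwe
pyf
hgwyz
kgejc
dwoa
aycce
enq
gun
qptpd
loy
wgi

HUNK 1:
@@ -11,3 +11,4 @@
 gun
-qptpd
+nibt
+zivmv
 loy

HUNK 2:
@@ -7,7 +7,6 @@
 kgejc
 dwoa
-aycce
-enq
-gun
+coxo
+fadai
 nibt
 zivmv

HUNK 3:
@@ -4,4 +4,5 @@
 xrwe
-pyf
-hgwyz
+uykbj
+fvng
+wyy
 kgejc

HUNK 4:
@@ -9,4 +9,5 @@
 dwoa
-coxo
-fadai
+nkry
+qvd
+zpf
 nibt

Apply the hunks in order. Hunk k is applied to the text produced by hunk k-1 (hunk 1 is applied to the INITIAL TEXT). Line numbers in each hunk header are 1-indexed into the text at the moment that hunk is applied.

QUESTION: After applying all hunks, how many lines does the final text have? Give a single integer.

Hunk 1: at line 11 remove [qptpd] add [nibt,zivmv] -> 15 lines: tog mhztm oypwr xrwe pyf hgwyz kgejc dwoa aycce enq gun nibt zivmv loy wgi
Hunk 2: at line 7 remove [aycce,enq,gun] add [coxo,fadai] -> 14 lines: tog mhztm oypwr xrwe pyf hgwyz kgejc dwoa coxo fadai nibt zivmv loy wgi
Hunk 3: at line 4 remove [pyf,hgwyz] add [uykbj,fvng,wyy] -> 15 lines: tog mhztm oypwr xrwe uykbj fvng wyy kgejc dwoa coxo fadai nibt zivmv loy wgi
Hunk 4: at line 9 remove [coxo,fadai] add [nkry,qvd,zpf] -> 16 lines: tog mhztm oypwr xrwe uykbj fvng wyy kgejc dwoa nkry qvd zpf nibt zivmv loy wgi
Final line count: 16

Answer: 16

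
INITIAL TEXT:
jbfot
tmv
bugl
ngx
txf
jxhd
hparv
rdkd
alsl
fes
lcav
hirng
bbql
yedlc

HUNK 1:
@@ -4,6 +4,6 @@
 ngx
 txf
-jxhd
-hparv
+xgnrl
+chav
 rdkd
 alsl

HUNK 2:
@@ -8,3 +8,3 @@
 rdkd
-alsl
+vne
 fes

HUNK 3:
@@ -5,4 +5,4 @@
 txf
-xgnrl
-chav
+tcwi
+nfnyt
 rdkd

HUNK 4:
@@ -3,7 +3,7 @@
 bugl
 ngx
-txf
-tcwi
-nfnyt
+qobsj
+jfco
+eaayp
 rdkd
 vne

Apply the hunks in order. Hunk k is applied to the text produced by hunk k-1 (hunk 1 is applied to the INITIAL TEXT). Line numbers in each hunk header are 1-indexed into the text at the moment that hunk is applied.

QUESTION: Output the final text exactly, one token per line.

Answer: jbfot
tmv
bugl
ngx
qobsj
jfco
eaayp
rdkd
vne
fes
lcav
hirng
bbql
yedlc

Derivation:
Hunk 1: at line 4 remove [jxhd,hparv] add [xgnrl,chav] -> 14 lines: jbfot tmv bugl ngx txf xgnrl chav rdkd alsl fes lcav hirng bbql yedlc
Hunk 2: at line 8 remove [alsl] add [vne] -> 14 lines: jbfot tmv bugl ngx txf xgnrl chav rdkd vne fes lcav hirng bbql yedlc
Hunk 3: at line 5 remove [xgnrl,chav] add [tcwi,nfnyt] -> 14 lines: jbfot tmv bugl ngx txf tcwi nfnyt rdkd vne fes lcav hirng bbql yedlc
Hunk 4: at line 3 remove [txf,tcwi,nfnyt] add [qobsj,jfco,eaayp] -> 14 lines: jbfot tmv bugl ngx qobsj jfco eaayp rdkd vne fes lcav hirng bbql yedlc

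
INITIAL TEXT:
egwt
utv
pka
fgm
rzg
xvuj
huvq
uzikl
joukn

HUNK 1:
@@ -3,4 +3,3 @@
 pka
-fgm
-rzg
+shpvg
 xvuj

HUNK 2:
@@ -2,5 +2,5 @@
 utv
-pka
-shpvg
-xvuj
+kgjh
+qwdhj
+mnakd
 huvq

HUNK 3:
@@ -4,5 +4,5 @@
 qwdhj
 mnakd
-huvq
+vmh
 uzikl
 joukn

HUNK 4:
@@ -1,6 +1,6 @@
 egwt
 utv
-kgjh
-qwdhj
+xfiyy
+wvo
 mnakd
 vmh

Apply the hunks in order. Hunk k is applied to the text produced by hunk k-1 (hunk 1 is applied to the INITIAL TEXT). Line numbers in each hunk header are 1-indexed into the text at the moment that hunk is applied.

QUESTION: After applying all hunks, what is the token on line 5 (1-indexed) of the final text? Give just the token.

Answer: mnakd

Derivation:
Hunk 1: at line 3 remove [fgm,rzg] add [shpvg] -> 8 lines: egwt utv pka shpvg xvuj huvq uzikl joukn
Hunk 2: at line 2 remove [pka,shpvg,xvuj] add [kgjh,qwdhj,mnakd] -> 8 lines: egwt utv kgjh qwdhj mnakd huvq uzikl joukn
Hunk 3: at line 4 remove [huvq] add [vmh] -> 8 lines: egwt utv kgjh qwdhj mnakd vmh uzikl joukn
Hunk 4: at line 1 remove [kgjh,qwdhj] add [xfiyy,wvo] -> 8 lines: egwt utv xfiyy wvo mnakd vmh uzikl joukn
Final line 5: mnakd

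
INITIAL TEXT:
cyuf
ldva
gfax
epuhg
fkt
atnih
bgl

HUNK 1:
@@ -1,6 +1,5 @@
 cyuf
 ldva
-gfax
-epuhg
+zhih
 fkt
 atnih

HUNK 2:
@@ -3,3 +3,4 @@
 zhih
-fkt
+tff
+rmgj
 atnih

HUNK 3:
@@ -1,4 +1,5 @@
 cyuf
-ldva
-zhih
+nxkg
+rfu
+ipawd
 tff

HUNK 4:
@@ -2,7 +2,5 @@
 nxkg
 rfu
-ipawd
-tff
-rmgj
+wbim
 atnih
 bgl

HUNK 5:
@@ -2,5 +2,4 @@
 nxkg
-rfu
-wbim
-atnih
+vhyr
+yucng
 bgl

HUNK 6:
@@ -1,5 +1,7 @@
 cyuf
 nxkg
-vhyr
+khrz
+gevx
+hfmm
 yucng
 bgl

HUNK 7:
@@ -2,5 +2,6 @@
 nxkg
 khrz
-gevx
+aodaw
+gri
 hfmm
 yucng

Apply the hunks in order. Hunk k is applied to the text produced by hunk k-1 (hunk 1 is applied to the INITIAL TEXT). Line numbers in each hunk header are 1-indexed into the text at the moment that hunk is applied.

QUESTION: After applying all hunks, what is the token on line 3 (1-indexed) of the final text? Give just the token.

Hunk 1: at line 1 remove [gfax,epuhg] add [zhih] -> 6 lines: cyuf ldva zhih fkt atnih bgl
Hunk 2: at line 3 remove [fkt] add [tff,rmgj] -> 7 lines: cyuf ldva zhih tff rmgj atnih bgl
Hunk 3: at line 1 remove [ldva,zhih] add [nxkg,rfu,ipawd] -> 8 lines: cyuf nxkg rfu ipawd tff rmgj atnih bgl
Hunk 4: at line 2 remove [ipawd,tff,rmgj] add [wbim] -> 6 lines: cyuf nxkg rfu wbim atnih bgl
Hunk 5: at line 2 remove [rfu,wbim,atnih] add [vhyr,yucng] -> 5 lines: cyuf nxkg vhyr yucng bgl
Hunk 6: at line 1 remove [vhyr] add [khrz,gevx,hfmm] -> 7 lines: cyuf nxkg khrz gevx hfmm yucng bgl
Hunk 7: at line 2 remove [gevx] add [aodaw,gri] -> 8 lines: cyuf nxkg khrz aodaw gri hfmm yucng bgl
Final line 3: khrz

Answer: khrz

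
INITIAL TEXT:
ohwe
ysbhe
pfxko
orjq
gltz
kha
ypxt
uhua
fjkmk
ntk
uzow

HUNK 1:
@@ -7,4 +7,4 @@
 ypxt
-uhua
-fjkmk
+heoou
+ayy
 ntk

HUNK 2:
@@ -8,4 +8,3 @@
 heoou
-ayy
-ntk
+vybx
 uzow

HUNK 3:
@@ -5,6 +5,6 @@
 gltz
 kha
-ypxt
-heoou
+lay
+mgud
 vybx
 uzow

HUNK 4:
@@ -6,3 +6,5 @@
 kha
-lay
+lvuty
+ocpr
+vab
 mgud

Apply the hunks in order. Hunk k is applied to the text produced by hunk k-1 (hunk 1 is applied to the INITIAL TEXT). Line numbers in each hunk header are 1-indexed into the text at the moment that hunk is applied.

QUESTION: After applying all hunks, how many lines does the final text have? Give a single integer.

Answer: 12

Derivation:
Hunk 1: at line 7 remove [uhua,fjkmk] add [heoou,ayy] -> 11 lines: ohwe ysbhe pfxko orjq gltz kha ypxt heoou ayy ntk uzow
Hunk 2: at line 8 remove [ayy,ntk] add [vybx] -> 10 lines: ohwe ysbhe pfxko orjq gltz kha ypxt heoou vybx uzow
Hunk 3: at line 5 remove [ypxt,heoou] add [lay,mgud] -> 10 lines: ohwe ysbhe pfxko orjq gltz kha lay mgud vybx uzow
Hunk 4: at line 6 remove [lay] add [lvuty,ocpr,vab] -> 12 lines: ohwe ysbhe pfxko orjq gltz kha lvuty ocpr vab mgud vybx uzow
Final line count: 12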